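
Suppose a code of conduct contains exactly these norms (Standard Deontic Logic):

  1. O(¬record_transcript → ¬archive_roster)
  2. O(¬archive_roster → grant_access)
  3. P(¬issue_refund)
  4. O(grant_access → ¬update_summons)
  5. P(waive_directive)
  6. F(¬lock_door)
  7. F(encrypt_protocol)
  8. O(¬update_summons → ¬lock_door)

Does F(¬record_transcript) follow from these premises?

Premise 6 is F(¬lock_door), i.e. O(lock_door).
Premise 8, O(¬update_summons → ¬lock_door), contraposes to O(lock_door → update_summons); with O(lock_door) we get O(update_summons).
Premise 4 is O(grant_access → ¬update_summons); contrapositively O(update_summons → ¬grant_access). Since O(update_summons) holds, K gives O(¬grant_access).
Premise 2 is O(¬archive_roster → grant_access); contrapositively O(¬grant_access → archive_roster). Since O(¬grant_access) holds, K gives O(archive_roster).
Premise 1 is O(¬record_transcript → ¬archive_roster); contrapositively O(archive_roster → record_transcript). Since O(archive_roster) holds, K gives O(record_transcript).
Premises 3, 5, 7 do not contribute to this derivation.
So O(record_transcript) holds, i.e. F(¬record_transcript). The claim follows.

Yes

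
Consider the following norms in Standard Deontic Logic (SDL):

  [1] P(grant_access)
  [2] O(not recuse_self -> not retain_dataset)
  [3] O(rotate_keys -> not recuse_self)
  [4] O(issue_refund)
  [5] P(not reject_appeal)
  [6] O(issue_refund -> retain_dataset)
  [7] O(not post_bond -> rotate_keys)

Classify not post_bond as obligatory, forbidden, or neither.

Forbidden

Premise 4 gives O(issue_refund).
Applying K to premise 6 (O(issue_refund -> retain_dataset)) and O(issue_refund) yields O(retain_dataset).
The contrapositive of premise 2 (O(not recuse_self -> not retain_dataset)) is O(retain_dataset -> recuse_self), and O(retain_dataset) is already established, so O(recuse_self).
Premise 3, O(rotate_keys -> not recuse_self), contraposes to O(recuse_self -> not rotate_keys); with O(recuse_self) we get O(not rotate_keys).
Premise 7 is O(not post_bond -> rotate_keys); contrapositively O(not rotate_keys -> post_bond). Since O(not rotate_keys) holds, K gives O(post_bond).
Premises 1, 5 do not contribute to this derivation.
Thus O(post_bond), which is F(not post_bond): not post_bond is forbidden.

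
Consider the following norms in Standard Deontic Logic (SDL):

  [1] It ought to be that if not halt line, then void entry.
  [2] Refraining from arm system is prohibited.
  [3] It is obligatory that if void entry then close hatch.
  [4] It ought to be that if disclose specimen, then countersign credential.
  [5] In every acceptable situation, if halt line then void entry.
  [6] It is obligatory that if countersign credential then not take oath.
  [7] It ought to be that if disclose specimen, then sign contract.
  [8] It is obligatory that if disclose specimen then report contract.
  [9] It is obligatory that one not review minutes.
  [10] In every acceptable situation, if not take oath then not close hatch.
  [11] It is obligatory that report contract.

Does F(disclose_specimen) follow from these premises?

Premises 5 and 1 are O(halt_line → void_entry) and O(¬halt_line → void_entry); every ideal world satisfies halt_line or ¬halt_line, so in either case void_entry holds — hence O(void_entry).
With premise 3, O(void_entry → close_hatch), the K-axiom yields O(close_hatch).
The contrapositive of premise 10 (O(¬take_oath → ¬close_hatch)) is O(close_hatch → take_oath), and O(close_hatch) is already established, so O(take_oath).
The contrapositive of premise 6 (O(countersign_credential → ¬take_oath)) is O(take_oath → ¬countersign_credential), and O(take_oath) is already established, so O(¬countersign_credential).
The contrapositive of premise 4 (O(disclose_specimen → countersign_credential)) is O(¬countersign_credential → ¬disclose_specimen), and O(¬countersign_credential) is already established, so O(¬disclose_specimen).
Premises 2, 7, 8, 9, 11 do not contribute to this derivation.
So O(¬disclose_specimen) holds, i.e. F(disclose_specimen). The claim follows.

Yes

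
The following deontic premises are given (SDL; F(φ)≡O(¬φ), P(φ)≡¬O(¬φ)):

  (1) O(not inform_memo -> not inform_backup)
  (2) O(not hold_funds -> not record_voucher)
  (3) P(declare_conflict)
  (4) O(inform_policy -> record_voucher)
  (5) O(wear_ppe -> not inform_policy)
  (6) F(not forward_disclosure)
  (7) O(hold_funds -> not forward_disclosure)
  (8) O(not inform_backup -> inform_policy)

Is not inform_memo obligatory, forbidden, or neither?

Premise 6 is F(not forward_disclosure), i.e. O(forward_disclosure).
Premise 7, O(hold_funds -> not forward_disclosure), contraposes to O(forward_disclosure -> not hold_funds); with O(forward_disclosure) we get O(not hold_funds).
Applying K to premise 2 (O(not hold_funds -> not record_voucher)) and O(not hold_funds) yields O(not record_voucher).
Premise 4 is O(inform_policy -> record_voucher); contrapositively O(not record_voucher -> not inform_policy). Since O(not record_voucher) holds, K gives O(not inform_policy).
The contrapositive of premise 8 (O(not inform_backup -> inform_policy)) is O(not inform_policy -> inform_backup), and O(not inform_policy) is already established, so O(inform_backup).
Premise 1 is O(not inform_memo -> not inform_backup); contrapositively O(inform_backup -> inform_memo). Since O(inform_backup) holds, K gives O(inform_memo).
Premises 3, 5 do not contribute to this derivation.
Thus O(inform_memo), which is F(not inform_memo): not inform_memo is forbidden.

Forbidden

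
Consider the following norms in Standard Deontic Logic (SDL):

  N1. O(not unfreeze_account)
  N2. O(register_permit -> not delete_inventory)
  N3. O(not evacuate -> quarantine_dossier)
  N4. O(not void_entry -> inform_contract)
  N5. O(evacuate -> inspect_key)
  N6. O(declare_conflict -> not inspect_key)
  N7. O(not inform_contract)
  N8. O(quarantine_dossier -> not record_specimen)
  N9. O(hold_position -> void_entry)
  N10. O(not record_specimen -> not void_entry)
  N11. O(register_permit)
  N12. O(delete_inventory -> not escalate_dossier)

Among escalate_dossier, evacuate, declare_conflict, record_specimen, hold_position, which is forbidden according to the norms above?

Premise 7 gives O(not inform_contract).
Premise 4 is O(not void_entry -> inform_contract); contrapositively O(not inform_contract -> void_entry). Since O(not inform_contract) holds, K gives O(void_entry).
Premise 10, O(not record_specimen -> not void_entry), contraposes to O(void_entry -> record_specimen); with O(void_entry) we get O(record_specimen).
The contrapositive of premise 8 (O(quarantine_dossier -> not record_specimen)) is O(record_specimen -> not quarantine_dossier), and O(record_specimen) is already established, so O(not quarantine_dossier).
Premise 3 is O(not evacuate -> quarantine_dossier); contrapositively O(not quarantine_dossier -> evacuate). Since O(not quarantine_dossier) holds, K gives O(evacuate).
Applying K to premise 5 (O(evacuate -> inspect_key)) and O(evacuate) yields O(inspect_key).
The contrapositive of premise 6 (O(declare_conflict -> not inspect_key)) is O(inspect_key -> not declare_conflict), and O(inspect_key) is already established, so O(not declare_conflict).
So O(not declare_conflict) holds, i.e. declare_conflict is forbidden. None of the other listed options is forbidden under the premises.

declare_conflict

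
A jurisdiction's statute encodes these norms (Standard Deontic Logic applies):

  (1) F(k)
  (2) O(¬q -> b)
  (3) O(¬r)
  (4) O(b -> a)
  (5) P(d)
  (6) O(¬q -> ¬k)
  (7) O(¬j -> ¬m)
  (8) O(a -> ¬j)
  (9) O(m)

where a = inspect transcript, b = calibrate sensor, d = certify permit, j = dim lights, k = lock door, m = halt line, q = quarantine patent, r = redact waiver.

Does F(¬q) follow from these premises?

Yes

Premise 9 states O(m) outright.
The contrapositive of premise 7 (O(¬j -> ¬m)) is O(m -> j), and O(m) is already established, so O(j).
Premise 8 is O(a -> ¬j); contrapositively O(j -> ¬a). Since O(j) holds, K gives O(¬a).
Premise 4 is O(b -> a); contrapositively O(¬a -> ¬b). Since O(¬a) holds, K gives O(¬b).
The contrapositive of premise 2 (O(¬q -> b)) is O(¬b -> q), and O(¬b) is already established, so O(q).
Premises 1, 3, 5, 6 do not contribute to this derivation.
So O(q) holds, i.e. F(¬q). The claim follows.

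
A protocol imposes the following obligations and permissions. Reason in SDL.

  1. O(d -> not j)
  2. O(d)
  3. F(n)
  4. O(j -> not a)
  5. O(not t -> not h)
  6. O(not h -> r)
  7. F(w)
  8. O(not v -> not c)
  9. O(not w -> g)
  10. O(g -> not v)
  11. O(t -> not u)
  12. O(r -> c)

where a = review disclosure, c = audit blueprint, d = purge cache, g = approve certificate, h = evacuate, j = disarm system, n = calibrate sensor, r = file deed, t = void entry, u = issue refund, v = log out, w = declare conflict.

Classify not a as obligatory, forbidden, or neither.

Premise 4 is O(j -> not a), but O(j) is not derivable from the premises, so it does not yield O(not a).
No premise or chain of K-axiom applications forces O(not a), and none forces O(a). So not a is neither obligatory nor forbidden under these norms.

Neither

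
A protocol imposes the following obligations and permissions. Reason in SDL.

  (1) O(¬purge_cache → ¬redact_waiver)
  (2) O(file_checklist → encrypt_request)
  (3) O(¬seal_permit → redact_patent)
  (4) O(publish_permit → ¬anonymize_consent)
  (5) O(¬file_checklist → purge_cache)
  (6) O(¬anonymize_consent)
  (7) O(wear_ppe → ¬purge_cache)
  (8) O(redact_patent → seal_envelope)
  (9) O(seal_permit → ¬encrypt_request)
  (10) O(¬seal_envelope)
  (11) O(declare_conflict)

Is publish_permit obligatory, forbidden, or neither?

Neither

Premise 4 is O(publish_permit → ¬anonymize_consent); even if O(¬anonymize_consent) held, inferring O(publish_permit) would be affirming the consequent — invalid.
No premise or chain of K-axiom applications forces O(publish_permit), and none forces O(¬publish_permit). So publish_permit is neither obligatory nor forbidden under these norms.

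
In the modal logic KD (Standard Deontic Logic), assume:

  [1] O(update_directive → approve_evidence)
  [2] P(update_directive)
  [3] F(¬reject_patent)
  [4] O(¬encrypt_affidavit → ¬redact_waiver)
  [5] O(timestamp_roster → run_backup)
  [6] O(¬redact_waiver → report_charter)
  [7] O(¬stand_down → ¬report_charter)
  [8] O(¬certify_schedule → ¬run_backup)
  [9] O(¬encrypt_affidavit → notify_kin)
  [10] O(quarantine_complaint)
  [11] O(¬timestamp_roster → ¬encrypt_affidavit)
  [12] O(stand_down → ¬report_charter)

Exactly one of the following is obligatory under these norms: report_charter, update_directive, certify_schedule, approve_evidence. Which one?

By case analysis on stand_down: premise 12 gives O(stand_down → ¬report_charter) and premise 7 gives O(¬stand_down → ¬report_charter), so O(¬report_charter) either way.
Premise 6, O(¬redact_waiver → report_charter), contraposes to O(¬report_charter → redact_waiver); with O(¬report_charter) we get O(redact_waiver).
Premise 4, O(¬encrypt_affidavit → ¬redact_waiver), contraposes to O(redact_waiver → encrypt_affidavit); with O(redact_waiver) we get O(encrypt_affidavit).
The contrapositive of premise 11 (O(¬timestamp_roster → ¬encrypt_affidavit)) is O(encrypt_affidavit → timestamp_roster), and O(encrypt_affidavit) is already established, so O(timestamp_roster).
Applying K to premise 5 (O(timestamp_roster → run_backup)) and O(timestamp_roster) yields O(run_backup).
Premise 8, O(¬certify_schedule → ¬run_backup), contraposes to O(run_backup → certify_schedule); with O(run_backup) we get O(certify_schedule).
So O(certify_schedule) holds — certify_schedule is obligatory. None of the other listed options is made obligatory by any chain of premises.

certify_schedule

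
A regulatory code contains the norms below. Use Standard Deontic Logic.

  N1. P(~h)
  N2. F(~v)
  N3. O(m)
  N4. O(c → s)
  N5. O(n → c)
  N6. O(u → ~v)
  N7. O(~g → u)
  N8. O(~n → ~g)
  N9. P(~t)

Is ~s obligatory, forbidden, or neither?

Premise 2 is F(~v), i.e. O(v).
Premise 6 is O(u → ~v); contrapositively O(v → ~u). Since O(v) holds, K gives O(~u).
The contrapositive of premise 7 (O(~g → u)) is O(~u → g), and O(~u) is already established, so O(g).
Premise 8 is O(~n → ~g); contrapositively O(g → n). Since O(g) holds, K gives O(n).
With premise 5, O(n → c), the K-axiom yields O(c).
Premise 4 is O(c → s); since O(c), deontic closure gives O(s).
Premises 1, 3, 9 do not contribute to this derivation.
Thus O(s), which is F(~s): ~s is forbidden.

Forbidden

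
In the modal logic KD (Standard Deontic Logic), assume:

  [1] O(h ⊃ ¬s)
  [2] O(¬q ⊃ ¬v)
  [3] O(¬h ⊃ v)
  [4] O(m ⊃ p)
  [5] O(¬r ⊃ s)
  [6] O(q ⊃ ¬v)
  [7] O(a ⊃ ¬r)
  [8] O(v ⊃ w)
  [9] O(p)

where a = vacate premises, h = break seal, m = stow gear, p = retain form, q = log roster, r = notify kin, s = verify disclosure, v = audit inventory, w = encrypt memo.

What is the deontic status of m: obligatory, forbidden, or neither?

Neither

Premise 4 is O(m ⊃ p); even if O(p) held, inferring O(m) would be affirming the consequent — invalid.
No premise or chain of K-axiom applications forces O(m), and none forces O(¬m). So m is neither obligatory nor forbidden under these norms.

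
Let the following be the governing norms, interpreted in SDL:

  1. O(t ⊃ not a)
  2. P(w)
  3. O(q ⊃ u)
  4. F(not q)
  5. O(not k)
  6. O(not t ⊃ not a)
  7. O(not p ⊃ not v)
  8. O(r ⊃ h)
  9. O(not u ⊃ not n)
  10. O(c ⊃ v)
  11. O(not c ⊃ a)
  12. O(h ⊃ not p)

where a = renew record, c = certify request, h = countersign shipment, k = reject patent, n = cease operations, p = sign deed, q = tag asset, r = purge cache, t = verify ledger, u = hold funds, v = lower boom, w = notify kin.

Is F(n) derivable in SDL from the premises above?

No

Premise 9 is O(not u ⊃ not n), but O(not u) is not derivable from the premises, so it does not yield O(not n).
No other premise forces O(not n). An ideal world satisfying every premise can still have n true, so F(n) is not derivable.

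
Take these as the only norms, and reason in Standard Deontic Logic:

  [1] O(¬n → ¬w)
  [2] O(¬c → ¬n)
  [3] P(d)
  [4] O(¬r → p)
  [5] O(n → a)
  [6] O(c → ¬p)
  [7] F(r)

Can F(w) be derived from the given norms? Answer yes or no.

Yes

F(r) at premise 7 means O(¬r).
From O(¬r) and premise 4, O(¬r → p), we obtain O(p).
The contrapositive of premise 6 (O(c → ¬p)) is O(p → ¬c), and O(p) is already established, so O(¬c).
From O(¬c) and premise 2, O(¬c → ¬n), we obtain O(¬n).
With premise 1, O(¬n → ¬w), the K-axiom yields O(¬w).
Premises 3, 5 do not contribute to this derivation.
So O(¬w) holds, i.e. F(w). The claim follows.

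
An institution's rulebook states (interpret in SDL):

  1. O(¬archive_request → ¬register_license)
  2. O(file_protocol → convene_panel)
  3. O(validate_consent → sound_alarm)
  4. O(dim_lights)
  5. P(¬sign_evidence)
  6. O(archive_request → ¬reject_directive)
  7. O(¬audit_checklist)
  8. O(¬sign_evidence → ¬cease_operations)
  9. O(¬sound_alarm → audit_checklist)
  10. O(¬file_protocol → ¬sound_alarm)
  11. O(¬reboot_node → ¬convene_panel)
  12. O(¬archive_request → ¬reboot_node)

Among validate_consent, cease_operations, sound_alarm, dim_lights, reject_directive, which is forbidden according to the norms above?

From premise 7 we have O(¬audit_checklist).
Premise 9, O(¬sound_alarm → audit_checklist), contraposes to O(¬audit_checklist → sound_alarm); with O(¬audit_checklist) we get O(sound_alarm).
Premise 10, O(¬file_protocol → ¬sound_alarm), contraposes to O(sound_alarm → file_protocol); with O(sound_alarm) we get O(file_protocol).
From O(file_protocol) and premise 2, O(file_protocol → convene_panel), we obtain O(convene_panel).
The contrapositive of premise 11 (O(¬reboot_node → ¬convene_panel)) is O(convene_panel → reboot_node), and O(convene_panel) is already established, so O(reboot_node).
Premise 12, O(¬archive_request → ¬reboot_node), contraposes to O(reboot_node → archive_request); with O(reboot_node) we get O(archive_request).
Applying K to premise 6 (O(archive_request → ¬reject_directive)) and O(archive_request) yields O(¬reject_directive).
So O(¬reject_directive) holds, i.e. reject_directive is forbidden. None of the other listed options is forbidden under the premises.

reject_directive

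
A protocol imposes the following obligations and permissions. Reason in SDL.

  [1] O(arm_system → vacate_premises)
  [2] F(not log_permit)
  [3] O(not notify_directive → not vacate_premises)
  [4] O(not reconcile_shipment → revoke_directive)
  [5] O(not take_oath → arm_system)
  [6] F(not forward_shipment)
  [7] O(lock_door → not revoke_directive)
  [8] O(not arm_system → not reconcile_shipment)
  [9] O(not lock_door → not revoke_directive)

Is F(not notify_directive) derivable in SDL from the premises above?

Yes

By case analysis on not lock_door: premise 9 gives O(not lock_door → not revoke_directive) and premise 7 gives O(lock_door → not revoke_directive), so O(not revoke_directive) either way.
The contrapositive of premise 4 (O(not reconcile_shipment → revoke_directive)) is O(not revoke_directive → reconcile_shipment), and O(not revoke_directive) is already established, so O(reconcile_shipment).
Premise 8, O(not arm_system → not reconcile_shipment), contraposes to O(reconcile_shipment → arm_system); with O(reconcile_shipment) we get O(arm_system).
With premise 1, O(arm_system → vacate_premises), the K-axiom yields O(vacate_premises).
Premise 3, O(not notify_directive → not vacate_premises), contraposes to O(vacate_premises → notify_directive); with O(vacate_premises) we get O(notify_directive).
Premises 2, 5, 6 do not contribute to this derivation.
So O(notify_directive) holds, i.e. F(not notify_directive). The claim follows.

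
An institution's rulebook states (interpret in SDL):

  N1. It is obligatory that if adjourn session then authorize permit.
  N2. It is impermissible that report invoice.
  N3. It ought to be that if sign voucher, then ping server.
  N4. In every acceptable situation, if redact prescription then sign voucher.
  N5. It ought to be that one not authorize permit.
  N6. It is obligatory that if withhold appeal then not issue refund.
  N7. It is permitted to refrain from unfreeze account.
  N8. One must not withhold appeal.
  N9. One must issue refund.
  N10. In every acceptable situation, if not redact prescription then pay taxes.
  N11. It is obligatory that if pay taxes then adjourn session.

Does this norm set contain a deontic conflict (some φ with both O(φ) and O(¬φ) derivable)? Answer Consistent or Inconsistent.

Premise 6 is O(withhold_appeal → ¬issue_refund), but O(withhold_appeal) is not derivable from the premises, so it does not yield O(¬issue_refund).
So O(¬issue_refund) is not derivable, and the apparent clash with O(issue_refund) does not arise.
A world satisfying every obligation exists (e.g. adjourn_session=false, authorize_permit=false, issue_refund=true, pay_taxes=false, ping_server=true, redact_prescription=true, report_invoice=false, sign_voucher=true, unfreeze_account=false, withhold_appeal=false); no atom is both obligatory and forbidden, so the set is consistent.

Consistent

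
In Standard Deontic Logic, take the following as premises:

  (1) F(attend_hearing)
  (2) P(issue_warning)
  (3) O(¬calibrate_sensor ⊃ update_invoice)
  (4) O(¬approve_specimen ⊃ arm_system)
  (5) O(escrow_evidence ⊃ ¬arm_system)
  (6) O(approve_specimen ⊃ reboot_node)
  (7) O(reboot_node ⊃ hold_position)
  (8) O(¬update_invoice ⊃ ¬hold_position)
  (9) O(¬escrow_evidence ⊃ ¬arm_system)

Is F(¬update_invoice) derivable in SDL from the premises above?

Yes

Premises 9 and 5 are O(¬escrow_evidence ⊃ ¬arm_system) and O(escrow_evidence ⊃ ¬arm_system); every ideal world satisfies ¬escrow_evidence or escrow_evidence, so in either case ¬arm_system holds — hence O(¬arm_system).
Premise 4 is O(¬approve_specimen ⊃ arm_system); contrapositively O(¬arm_system ⊃ approve_specimen). Since O(¬arm_system) holds, K gives O(approve_specimen).
Applying K to premise 6 (O(approve_specimen ⊃ reboot_node)) and O(approve_specimen) yields O(reboot_node).
From O(reboot_node) and premise 7, O(reboot_node ⊃ hold_position), we obtain O(hold_position).
Premise 8, O(¬update_invoice ⊃ ¬hold_position), contraposes to O(hold_position ⊃ update_invoice); with O(hold_position) we get O(update_invoice).
Premises 1, 2, 3 do not contribute to this derivation.
So O(update_invoice) holds, i.e. F(¬update_invoice). The claim follows.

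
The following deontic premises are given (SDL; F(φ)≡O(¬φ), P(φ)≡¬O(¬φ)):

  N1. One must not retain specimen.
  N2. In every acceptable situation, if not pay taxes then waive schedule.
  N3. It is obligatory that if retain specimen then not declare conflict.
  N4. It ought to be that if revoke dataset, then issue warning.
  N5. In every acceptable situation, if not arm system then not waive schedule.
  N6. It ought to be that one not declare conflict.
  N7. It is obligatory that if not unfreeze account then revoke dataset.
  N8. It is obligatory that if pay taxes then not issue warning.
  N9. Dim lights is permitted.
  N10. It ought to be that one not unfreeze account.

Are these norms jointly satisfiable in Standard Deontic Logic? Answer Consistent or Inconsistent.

Premise 3 is O(retain_specimen → ¬declare_conflict); even if O(¬declare_conflict) held, inferring O(retain_specimen) would be affirming the consequent — invalid.
So O(retain_specimen) is not derivable, and the apparent clash with O(¬retain_specimen) does not arise.
A world satisfying every obligation exists (e.g. arm_system=true, declare_conflict=false, dim_lights=false, issue_warning=true, pay_taxes=false, retain_specimen=false, revoke_dataset=true, unfreeze_account=false, waive_schedule=true); no atom is both obligatory and forbidden, so the set is consistent.

Consistent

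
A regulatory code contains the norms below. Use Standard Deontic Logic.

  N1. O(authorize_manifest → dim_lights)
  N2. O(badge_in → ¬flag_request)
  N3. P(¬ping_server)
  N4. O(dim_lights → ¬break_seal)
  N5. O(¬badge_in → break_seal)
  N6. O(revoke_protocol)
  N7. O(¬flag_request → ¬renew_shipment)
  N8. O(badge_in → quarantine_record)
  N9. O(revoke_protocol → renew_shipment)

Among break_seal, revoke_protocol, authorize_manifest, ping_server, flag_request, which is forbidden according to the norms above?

authorize_manifest

Premise 6 states O(revoke_protocol) outright.
Applying K to premise 9 (O(revoke_protocol → renew_shipment)) and O(revoke_protocol) yields O(renew_shipment).
Premise 7, O(¬flag_request → ¬renew_shipment), contraposes to O(renew_shipment → flag_request); with O(renew_shipment) we get O(flag_request).
The contrapositive of premise 2 (O(badge_in → ¬flag_request)) is O(flag_request → ¬badge_in), and O(flag_request) is already established, so O(¬badge_in).
With premise 5, O(¬badge_in → break_seal), the K-axiom yields O(break_seal).
Premise 4, O(dim_lights → ¬break_seal), contraposes to O(break_seal → ¬dim_lights); with O(break_seal) we get O(¬dim_lights).
The contrapositive of premise 1 (O(authorize_manifest → dim_lights)) is O(¬dim_lights → ¬authorize_manifest), and O(¬dim_lights) is already established, so O(¬authorize_manifest).
So O(¬authorize_manifest) holds, i.e. authorize_manifest is forbidden. None of the other listed options is forbidden under the premises.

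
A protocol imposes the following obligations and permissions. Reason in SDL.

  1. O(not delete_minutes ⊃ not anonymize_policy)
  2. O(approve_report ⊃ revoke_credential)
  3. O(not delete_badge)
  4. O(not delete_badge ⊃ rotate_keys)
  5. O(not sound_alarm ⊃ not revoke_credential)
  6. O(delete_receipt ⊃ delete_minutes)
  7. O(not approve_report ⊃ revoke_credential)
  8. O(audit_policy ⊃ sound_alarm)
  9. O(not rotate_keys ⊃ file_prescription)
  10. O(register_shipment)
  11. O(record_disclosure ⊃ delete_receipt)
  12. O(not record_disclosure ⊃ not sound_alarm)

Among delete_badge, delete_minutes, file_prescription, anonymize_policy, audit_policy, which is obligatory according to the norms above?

By case analysis on approve_report: premise 2 gives O(approve_report ⊃ revoke_credential) and premise 7 gives O(not approve_report ⊃ revoke_credential), so O(revoke_credential) either way.
The contrapositive of premise 5 (O(not sound_alarm ⊃ not revoke_credential)) is O(revoke_credential ⊃ sound_alarm), and O(revoke_credential) is already established, so O(sound_alarm).
Premise 12 is O(not record_disclosure ⊃ not sound_alarm); contrapositively O(sound_alarm ⊃ record_disclosure). Since O(sound_alarm) holds, K gives O(record_disclosure).
With premise 11, O(record_disclosure ⊃ delete_receipt), the K-axiom yields O(delete_receipt).
Applying K to premise 6 (O(delete_receipt ⊃ delete_minutes)) and O(delete_receipt) yields O(delete_minutes).
So O(delete_minutes) holds — delete_minutes is obligatory. None of the other listed options is made obligatory by any chain of premises.

delete_minutes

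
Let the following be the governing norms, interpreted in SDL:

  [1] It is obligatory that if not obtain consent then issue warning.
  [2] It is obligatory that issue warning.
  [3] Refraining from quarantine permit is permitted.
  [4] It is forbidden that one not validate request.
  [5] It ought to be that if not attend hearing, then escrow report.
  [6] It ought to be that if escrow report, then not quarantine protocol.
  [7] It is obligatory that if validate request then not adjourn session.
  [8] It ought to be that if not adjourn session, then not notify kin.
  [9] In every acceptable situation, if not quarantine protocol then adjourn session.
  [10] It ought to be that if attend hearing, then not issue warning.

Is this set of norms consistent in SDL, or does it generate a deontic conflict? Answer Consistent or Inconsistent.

Premise 2 states O(issue_warning) outright.
Premise 10, O(attend_hearing → ¬issue_warning), contraposes to O(issue_warning → ¬attend_hearing); with O(issue_warning) we get O(¬attend_hearing).
Applying K to premise 5 (O(¬attend_hearing → escrow_report)) and O(¬attend_hearing) yields O(escrow_report).
Applying K to premise 6 (O(escrow_report → ¬quarantine_protocol)) and O(escrow_report) yields O(¬quarantine_protocol).
Applying K to premise 9 (O(¬quarantine_protocol → adjourn_session)) and O(¬quarantine_protocol) yields O(adjourn_session).
Premise 7, O(validate_request → ¬adjourn_session), contraposes to O(adjourn_session → ¬validate_request); with O(adjourn_session) we get O(¬validate_request).
However, F(¬validate_request) at premise 4 amounts to O(validate_request).
We now have both O(¬validate_request) and O(validate_request) — validate_request is simultaneously obligatory and forbidden, violating the D-axiom.

Inconsistent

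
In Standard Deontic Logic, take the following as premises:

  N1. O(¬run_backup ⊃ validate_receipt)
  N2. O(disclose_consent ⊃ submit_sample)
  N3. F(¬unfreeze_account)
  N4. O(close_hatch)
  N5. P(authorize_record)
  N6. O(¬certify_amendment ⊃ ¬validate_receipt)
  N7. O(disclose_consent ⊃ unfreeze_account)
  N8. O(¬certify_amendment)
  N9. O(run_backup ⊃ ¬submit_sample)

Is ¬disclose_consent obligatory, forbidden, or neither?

Obligatory

From premise 8 we have O(¬certify_amendment).
With premise 6, O(¬certify_amendment ⊃ ¬validate_receipt), the K-axiom yields O(¬validate_receipt).
Premise 1 is O(¬run_backup ⊃ validate_receipt); contrapositively O(¬validate_receipt ⊃ run_backup). Since O(¬validate_receipt) holds, K gives O(run_backup).
With premise 9, O(run_backup ⊃ ¬submit_sample), the K-axiom yields O(¬submit_sample).
The contrapositive of premise 2 (O(disclose_consent ⊃ submit_sample)) is O(¬submit_sample ⊃ ¬disclose_consent), and O(¬submit_sample) is already established, so O(¬disclose_consent).
Premises 3, 4, 5, 7 do not contribute to this derivation.
Hence ¬disclose_consent is obligatory.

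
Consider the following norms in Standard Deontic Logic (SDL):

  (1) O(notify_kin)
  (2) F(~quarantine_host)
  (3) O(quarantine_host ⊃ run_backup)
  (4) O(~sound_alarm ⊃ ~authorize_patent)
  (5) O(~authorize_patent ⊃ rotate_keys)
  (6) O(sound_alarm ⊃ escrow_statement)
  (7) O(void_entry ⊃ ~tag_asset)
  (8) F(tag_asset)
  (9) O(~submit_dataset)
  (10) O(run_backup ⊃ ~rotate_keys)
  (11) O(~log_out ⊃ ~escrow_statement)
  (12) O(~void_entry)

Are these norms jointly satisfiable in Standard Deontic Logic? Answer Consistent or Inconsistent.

Consistent

Premise 7 is O(void_entry ⊃ ~tag_asset); even if O(~tag_asset) held, inferring O(void_entry) would be affirming the consequent — invalid.
So O(void_entry) is not derivable, and the apparent clash with O(~void_entry) does not arise.
A world satisfying every obligation exists (e.g. authorize_patent=true, escrow_statement=true, log_out=true, notify_kin=true, quarantine_host=true, rotate_keys=false, run_backup=true, sound_alarm=true, submit_dataset=false, tag_asset=false, void_entry=false); no atom is both obligatory and forbidden, so the set is consistent.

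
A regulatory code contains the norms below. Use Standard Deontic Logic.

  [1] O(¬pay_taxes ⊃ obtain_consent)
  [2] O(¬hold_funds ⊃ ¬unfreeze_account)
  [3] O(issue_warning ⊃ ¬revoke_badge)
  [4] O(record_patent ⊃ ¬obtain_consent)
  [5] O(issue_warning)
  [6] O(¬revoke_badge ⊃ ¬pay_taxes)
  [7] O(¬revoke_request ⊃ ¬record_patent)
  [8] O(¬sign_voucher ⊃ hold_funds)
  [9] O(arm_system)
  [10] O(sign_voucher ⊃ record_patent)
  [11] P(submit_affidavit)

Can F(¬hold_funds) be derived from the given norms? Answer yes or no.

Yes

Premise 5 gives O(issue_warning).
Applying K to premise 3 (O(issue_warning ⊃ ¬revoke_badge)) and O(issue_warning) yields O(¬revoke_badge).
Applying K to premise 6 (O(¬revoke_badge ⊃ ¬pay_taxes)) and O(¬revoke_badge) yields O(¬pay_taxes).
From O(¬pay_taxes) and premise 1, O(¬pay_taxes ⊃ obtain_consent), we obtain O(obtain_consent).
Premise 4 is O(record_patent ⊃ ¬obtain_consent); contrapositively O(obtain_consent ⊃ ¬record_patent). Since O(obtain_consent) holds, K gives O(¬record_patent).
Premise 10 is O(sign_voucher ⊃ record_patent); contrapositively O(¬record_patent ⊃ ¬sign_voucher). Since O(¬record_patent) holds, K gives O(¬sign_voucher).
From O(¬sign_voucher) and premise 8, O(¬sign_voucher ⊃ hold_funds), we obtain O(hold_funds).
Premises 2, 7, 9, 11 do not contribute to this derivation.
So O(hold_funds) holds, i.e. F(¬hold_funds). The claim follows.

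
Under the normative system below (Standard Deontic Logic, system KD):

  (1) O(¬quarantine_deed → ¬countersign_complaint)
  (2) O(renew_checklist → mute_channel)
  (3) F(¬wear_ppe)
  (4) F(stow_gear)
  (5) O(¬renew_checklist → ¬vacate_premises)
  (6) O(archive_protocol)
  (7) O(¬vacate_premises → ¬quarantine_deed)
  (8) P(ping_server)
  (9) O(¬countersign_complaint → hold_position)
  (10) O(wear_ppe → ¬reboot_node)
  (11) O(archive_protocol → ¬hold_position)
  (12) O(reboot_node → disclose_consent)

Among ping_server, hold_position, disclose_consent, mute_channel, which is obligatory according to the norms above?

From premise 6 we have O(archive_protocol).
From O(archive_protocol) and premise 11, O(archive_protocol → ¬hold_position), we obtain O(¬hold_position).
Premise 9, O(¬countersign_complaint → hold_position), contraposes to O(¬hold_position → countersign_complaint); with O(¬hold_position) we get O(countersign_complaint).
Premise 1 is O(¬quarantine_deed → ¬countersign_complaint); contrapositively O(countersign_complaint → quarantine_deed). Since O(countersign_complaint) holds, K gives O(quarantine_deed).
Premise 7 is O(¬vacate_premises → ¬quarantine_deed); contrapositively O(quarantine_deed → vacate_premises). Since O(quarantine_deed) holds, K gives O(vacate_premises).
The contrapositive of premise 5 (O(¬renew_checklist → ¬vacate_premises)) is O(vacate_premises → renew_checklist), and O(vacate_premises) is already established, so O(renew_checklist).
Premise 2 is O(renew_checklist → mute_channel); since O(renew_checklist), deontic closure gives O(mute_channel).
So O(mute_channel) holds — mute_channel is obligatory. None of the other listed options is made obligatory by any chain of premises.

mute_channel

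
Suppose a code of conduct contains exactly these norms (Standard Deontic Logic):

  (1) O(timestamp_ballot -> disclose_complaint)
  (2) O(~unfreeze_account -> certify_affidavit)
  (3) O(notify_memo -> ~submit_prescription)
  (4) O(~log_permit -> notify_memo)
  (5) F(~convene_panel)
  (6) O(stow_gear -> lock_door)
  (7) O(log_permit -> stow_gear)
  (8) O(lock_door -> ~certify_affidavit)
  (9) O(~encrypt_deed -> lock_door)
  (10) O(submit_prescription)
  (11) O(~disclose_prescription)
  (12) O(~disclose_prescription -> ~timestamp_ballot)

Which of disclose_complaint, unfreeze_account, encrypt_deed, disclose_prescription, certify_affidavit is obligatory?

unfreeze_account

Premise 10 states O(submit_prescription) outright.
Premise 3, O(notify_memo -> ~submit_prescription), contraposes to O(submit_prescription -> ~notify_memo); with O(submit_prescription) we get O(~notify_memo).
Premise 4, O(~log_permit -> notify_memo), contraposes to O(~notify_memo -> log_permit); with O(~notify_memo) we get O(log_permit).
Applying K to premise 7 (O(log_permit -> stow_gear)) and O(log_permit) yields O(stow_gear).
With premise 6, O(stow_gear -> lock_door), the K-axiom yields O(lock_door).
Premise 8 is O(lock_door -> ~certify_affidavit); since O(lock_door), deontic closure gives O(~certify_affidavit).
Premise 2 is O(~unfreeze_account -> certify_affidavit); contrapositively O(~certify_affidavit -> unfreeze_account). Since O(~certify_affidavit) holds, K gives O(unfreeze_account).
So O(unfreeze_account) holds — unfreeze_account is obligatory. None of the other listed options is made obligatory by any chain of premises.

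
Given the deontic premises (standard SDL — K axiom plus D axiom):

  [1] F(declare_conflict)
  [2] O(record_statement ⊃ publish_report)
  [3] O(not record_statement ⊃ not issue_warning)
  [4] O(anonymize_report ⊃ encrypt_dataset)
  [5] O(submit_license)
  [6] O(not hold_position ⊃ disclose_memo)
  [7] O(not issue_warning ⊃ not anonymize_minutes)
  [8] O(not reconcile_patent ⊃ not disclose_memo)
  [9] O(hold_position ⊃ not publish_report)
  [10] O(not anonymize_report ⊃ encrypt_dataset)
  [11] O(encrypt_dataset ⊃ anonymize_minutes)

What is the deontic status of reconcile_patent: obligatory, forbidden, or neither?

Premises 4 and 10 cover both cases: O(anonymize_report ⊃ encrypt_dataset) and O(not anonymize_report ⊃ encrypt_dataset). Since anonymize_report ∨ not anonymize_report is a tautology, O(encrypt_dataset) follows.
With premise 11, O(encrypt_dataset ⊃ anonymize_minutes), the K-axiom yields O(anonymize_minutes).
Premise 7 is O(not issue_warning ⊃ not anonymize_minutes); contrapositively O(anonymize_minutes ⊃ issue_warning). Since O(anonymize_minutes) holds, K gives O(issue_warning).
Premise 3 is O(not record_statement ⊃ not issue_warning); contrapositively O(issue_warning ⊃ record_statement). Since O(issue_warning) holds, K gives O(record_statement).
Premise 2 is O(record_statement ⊃ publish_report); since O(record_statement), deontic closure gives O(publish_report).
Premise 9 is O(hold_position ⊃ not publish_report); contrapositively O(publish_report ⊃ not hold_position). Since O(publish_report) holds, K gives O(not hold_position).
From O(not hold_position) and premise 6, O(not hold_position ⊃ disclose_memo), we obtain O(disclose_memo).
The contrapositive of premise 8 (O(not reconcile_patent ⊃ not disclose_memo)) is O(disclose_memo ⊃ reconcile_patent), and O(disclose_memo) is already established, so O(reconcile_patent).
Premises 1, 5 do not contribute to this derivation.
Hence reconcile_patent is obligatory.

Obligatory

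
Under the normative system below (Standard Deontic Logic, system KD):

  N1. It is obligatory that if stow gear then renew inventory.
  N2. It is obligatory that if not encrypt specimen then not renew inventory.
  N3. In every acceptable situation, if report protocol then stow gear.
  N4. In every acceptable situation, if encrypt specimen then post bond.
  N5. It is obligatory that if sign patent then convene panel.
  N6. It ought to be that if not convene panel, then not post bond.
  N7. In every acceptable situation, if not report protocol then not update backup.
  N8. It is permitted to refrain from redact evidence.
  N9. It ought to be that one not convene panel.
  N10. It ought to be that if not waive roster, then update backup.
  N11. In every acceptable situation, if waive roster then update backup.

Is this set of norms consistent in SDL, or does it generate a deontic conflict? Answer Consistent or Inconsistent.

By case analysis on waive_roster: premise 11 gives O(waive_roster → update_backup) and premise 10 gives O(¬waive_roster → update_backup), so O(update_backup) either way.
Premise 7 is O(¬report_protocol → ¬update_backup); contrapositively O(update_backup → report_protocol). Since O(update_backup) holds, K gives O(report_protocol).
Applying K to premise 3 (O(report_protocol → stow_gear)) and O(report_protocol) yields O(stow_gear).
Applying K to premise 1 (O(stow_gear → renew_inventory)) and O(stow_gear) yields O(renew_inventory).
Premise 2, O(¬encrypt_specimen → ¬renew_inventory), contraposes to O(renew_inventory → encrypt_specimen); with O(renew_inventory) we get O(encrypt_specimen).
With premise 4, O(encrypt_specimen → post_bond), the K-axiom yields O(post_bond).
The contrapositive of premise 6 (O(¬convene_panel → ¬post_bond)) is O(post_bond → convene_panel), and O(post_bond) is already established, so O(convene_panel).
However, premise 9 gives O(¬convene_panel).
We now have both O(convene_panel) and O(¬convene_panel) — convene_panel is simultaneously obligatory and forbidden, violating the D-axiom.

Inconsistent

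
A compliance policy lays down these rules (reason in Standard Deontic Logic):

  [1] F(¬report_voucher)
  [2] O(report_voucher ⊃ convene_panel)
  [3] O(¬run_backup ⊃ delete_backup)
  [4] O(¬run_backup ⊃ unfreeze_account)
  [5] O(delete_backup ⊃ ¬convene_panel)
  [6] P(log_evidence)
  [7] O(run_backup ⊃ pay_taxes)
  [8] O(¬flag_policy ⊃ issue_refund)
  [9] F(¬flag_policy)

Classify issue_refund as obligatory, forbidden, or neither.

Premise 8 is O(¬flag_policy ⊃ issue_refund), but O(¬flag_policy) is not derivable from the premises, so it does not yield O(issue_refund).
No premise or chain of K-axiom applications forces O(issue_refund), and none forces O(¬issue_refund). So issue_refund is neither obligatory nor forbidden under these norms.

Neither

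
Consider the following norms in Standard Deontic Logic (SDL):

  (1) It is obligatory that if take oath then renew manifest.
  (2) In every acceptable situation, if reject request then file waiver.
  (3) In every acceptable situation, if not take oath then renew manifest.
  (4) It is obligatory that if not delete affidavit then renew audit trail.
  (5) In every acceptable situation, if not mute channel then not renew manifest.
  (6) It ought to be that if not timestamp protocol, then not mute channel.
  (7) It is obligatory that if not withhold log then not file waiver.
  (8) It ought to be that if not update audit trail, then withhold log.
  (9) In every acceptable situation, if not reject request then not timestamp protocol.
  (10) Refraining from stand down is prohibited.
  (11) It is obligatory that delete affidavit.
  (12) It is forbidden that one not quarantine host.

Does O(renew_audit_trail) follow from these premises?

Premise 4 is O(¬delete_affidavit → renew_audit_trail), but O(¬delete_affidavit) is not derivable from the premises, so it does not yield O(renew_audit_trail).
No other premise forces O(renew_audit_trail). An ideal world satisfying every premise can still have renew_audit_trail false, so O(renew_audit_trail) is not derivable.

No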